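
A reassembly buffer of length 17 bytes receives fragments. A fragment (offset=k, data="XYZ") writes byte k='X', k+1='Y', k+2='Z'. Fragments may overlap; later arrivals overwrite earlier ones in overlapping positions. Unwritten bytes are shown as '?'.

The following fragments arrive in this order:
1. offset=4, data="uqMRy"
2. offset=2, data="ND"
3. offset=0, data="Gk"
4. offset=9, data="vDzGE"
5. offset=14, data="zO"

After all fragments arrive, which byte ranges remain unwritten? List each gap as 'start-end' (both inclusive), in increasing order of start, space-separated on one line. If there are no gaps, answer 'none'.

Fragment 1: offset=4 len=5
Fragment 2: offset=2 len=2
Fragment 3: offset=0 len=2
Fragment 4: offset=9 len=5
Fragment 5: offset=14 len=2
Gaps: 16-16

Answer: 16-16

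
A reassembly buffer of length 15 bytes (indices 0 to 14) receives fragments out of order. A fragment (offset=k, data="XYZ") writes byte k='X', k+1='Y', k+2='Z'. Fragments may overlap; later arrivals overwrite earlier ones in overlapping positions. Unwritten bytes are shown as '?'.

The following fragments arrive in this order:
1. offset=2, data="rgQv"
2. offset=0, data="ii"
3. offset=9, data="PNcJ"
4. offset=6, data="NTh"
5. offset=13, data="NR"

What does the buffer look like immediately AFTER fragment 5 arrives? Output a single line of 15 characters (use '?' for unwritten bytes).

Answer: iirgQvNThPNcJNR

Derivation:
Fragment 1: offset=2 data="rgQv" -> buffer=??rgQv?????????
Fragment 2: offset=0 data="ii" -> buffer=iirgQv?????????
Fragment 3: offset=9 data="PNcJ" -> buffer=iirgQv???PNcJ??
Fragment 4: offset=6 data="NTh" -> buffer=iirgQvNThPNcJ??
Fragment 5: offset=13 data="NR" -> buffer=iirgQvNThPNcJNR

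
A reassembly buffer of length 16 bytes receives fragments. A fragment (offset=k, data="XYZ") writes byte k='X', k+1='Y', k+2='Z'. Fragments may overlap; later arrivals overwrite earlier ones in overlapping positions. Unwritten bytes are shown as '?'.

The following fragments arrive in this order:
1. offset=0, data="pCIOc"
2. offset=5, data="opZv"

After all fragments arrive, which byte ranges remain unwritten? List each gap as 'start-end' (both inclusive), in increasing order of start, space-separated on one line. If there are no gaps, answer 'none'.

Answer: 9-15

Derivation:
Fragment 1: offset=0 len=5
Fragment 2: offset=5 len=4
Gaps: 9-15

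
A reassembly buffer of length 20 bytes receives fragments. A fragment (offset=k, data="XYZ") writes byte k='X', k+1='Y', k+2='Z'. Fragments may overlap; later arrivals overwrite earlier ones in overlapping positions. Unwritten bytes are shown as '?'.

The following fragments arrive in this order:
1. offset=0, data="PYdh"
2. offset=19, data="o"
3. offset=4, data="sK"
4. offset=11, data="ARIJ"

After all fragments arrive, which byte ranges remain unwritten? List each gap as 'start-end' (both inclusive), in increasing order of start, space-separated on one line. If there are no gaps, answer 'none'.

Fragment 1: offset=0 len=4
Fragment 2: offset=19 len=1
Fragment 3: offset=4 len=2
Fragment 4: offset=11 len=4
Gaps: 6-10 15-18

Answer: 6-10 15-18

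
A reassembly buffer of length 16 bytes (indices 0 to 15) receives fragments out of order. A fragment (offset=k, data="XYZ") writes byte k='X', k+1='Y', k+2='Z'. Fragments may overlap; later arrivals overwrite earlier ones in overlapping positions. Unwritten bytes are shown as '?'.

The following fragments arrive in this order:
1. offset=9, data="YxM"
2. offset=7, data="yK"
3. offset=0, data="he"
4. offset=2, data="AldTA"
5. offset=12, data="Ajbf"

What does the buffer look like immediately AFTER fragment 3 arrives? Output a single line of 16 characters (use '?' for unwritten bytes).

Answer: he?????yKYxM????

Derivation:
Fragment 1: offset=9 data="YxM" -> buffer=?????????YxM????
Fragment 2: offset=7 data="yK" -> buffer=???????yKYxM????
Fragment 3: offset=0 data="he" -> buffer=he?????yKYxM????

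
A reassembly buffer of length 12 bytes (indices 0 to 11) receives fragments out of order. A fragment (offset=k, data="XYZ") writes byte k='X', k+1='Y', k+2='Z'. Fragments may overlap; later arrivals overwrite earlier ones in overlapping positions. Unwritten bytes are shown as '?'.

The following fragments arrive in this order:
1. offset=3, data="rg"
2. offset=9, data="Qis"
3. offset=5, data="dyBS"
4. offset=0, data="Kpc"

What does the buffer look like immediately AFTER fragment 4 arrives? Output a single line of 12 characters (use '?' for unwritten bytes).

Answer: KpcrgdyBSQis

Derivation:
Fragment 1: offset=3 data="rg" -> buffer=???rg???????
Fragment 2: offset=9 data="Qis" -> buffer=???rg????Qis
Fragment 3: offset=5 data="dyBS" -> buffer=???rgdyBSQis
Fragment 4: offset=0 data="Kpc" -> buffer=KpcrgdyBSQis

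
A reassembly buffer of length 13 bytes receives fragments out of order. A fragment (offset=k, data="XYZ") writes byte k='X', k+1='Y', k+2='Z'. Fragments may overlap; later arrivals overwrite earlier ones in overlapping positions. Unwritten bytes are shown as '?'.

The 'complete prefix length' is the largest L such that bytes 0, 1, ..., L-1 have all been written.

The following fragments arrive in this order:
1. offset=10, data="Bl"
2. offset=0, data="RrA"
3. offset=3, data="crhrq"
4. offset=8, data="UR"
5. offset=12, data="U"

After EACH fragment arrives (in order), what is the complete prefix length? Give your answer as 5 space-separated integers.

Answer: 0 3 8 12 13

Derivation:
Fragment 1: offset=10 data="Bl" -> buffer=??????????Bl? -> prefix_len=0
Fragment 2: offset=0 data="RrA" -> buffer=RrA???????Bl? -> prefix_len=3
Fragment 3: offset=3 data="crhrq" -> buffer=RrAcrhrq??Bl? -> prefix_len=8
Fragment 4: offset=8 data="UR" -> buffer=RrAcrhrqURBl? -> prefix_len=12
Fragment 5: offset=12 data="U" -> buffer=RrAcrhrqURBlU -> prefix_len=13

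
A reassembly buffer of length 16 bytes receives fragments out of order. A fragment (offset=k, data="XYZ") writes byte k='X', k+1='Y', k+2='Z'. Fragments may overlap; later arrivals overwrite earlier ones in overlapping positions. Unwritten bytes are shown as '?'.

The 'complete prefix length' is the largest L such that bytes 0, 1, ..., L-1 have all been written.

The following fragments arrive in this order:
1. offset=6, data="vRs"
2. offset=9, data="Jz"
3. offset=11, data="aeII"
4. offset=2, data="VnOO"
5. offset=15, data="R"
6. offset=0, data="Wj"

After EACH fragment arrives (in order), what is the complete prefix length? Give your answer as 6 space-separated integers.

Fragment 1: offset=6 data="vRs" -> buffer=??????vRs??????? -> prefix_len=0
Fragment 2: offset=9 data="Jz" -> buffer=??????vRsJz????? -> prefix_len=0
Fragment 3: offset=11 data="aeII" -> buffer=??????vRsJzaeII? -> prefix_len=0
Fragment 4: offset=2 data="VnOO" -> buffer=??VnOOvRsJzaeII? -> prefix_len=0
Fragment 5: offset=15 data="R" -> buffer=??VnOOvRsJzaeIIR -> prefix_len=0
Fragment 6: offset=0 data="Wj" -> buffer=WjVnOOvRsJzaeIIR -> prefix_len=16

Answer: 0 0 0 0 0 16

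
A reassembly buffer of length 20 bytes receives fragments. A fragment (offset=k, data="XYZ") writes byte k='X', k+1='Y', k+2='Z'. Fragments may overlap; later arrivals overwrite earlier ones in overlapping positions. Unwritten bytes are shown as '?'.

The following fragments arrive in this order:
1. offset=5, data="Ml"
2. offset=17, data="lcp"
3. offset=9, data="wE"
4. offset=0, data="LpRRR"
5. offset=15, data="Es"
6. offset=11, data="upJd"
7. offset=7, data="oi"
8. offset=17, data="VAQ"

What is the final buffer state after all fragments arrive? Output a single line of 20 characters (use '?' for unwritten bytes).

Fragment 1: offset=5 data="Ml" -> buffer=?????Ml?????????????
Fragment 2: offset=17 data="lcp" -> buffer=?????Ml??????????lcp
Fragment 3: offset=9 data="wE" -> buffer=?????Ml??wE??????lcp
Fragment 4: offset=0 data="LpRRR" -> buffer=LpRRRMl??wE??????lcp
Fragment 5: offset=15 data="Es" -> buffer=LpRRRMl??wE????Eslcp
Fragment 6: offset=11 data="upJd" -> buffer=LpRRRMl??wEupJdEslcp
Fragment 7: offset=7 data="oi" -> buffer=LpRRRMloiwEupJdEslcp
Fragment 8: offset=17 data="VAQ" -> buffer=LpRRRMloiwEupJdEsVAQ

Answer: LpRRRMloiwEupJdEsVAQ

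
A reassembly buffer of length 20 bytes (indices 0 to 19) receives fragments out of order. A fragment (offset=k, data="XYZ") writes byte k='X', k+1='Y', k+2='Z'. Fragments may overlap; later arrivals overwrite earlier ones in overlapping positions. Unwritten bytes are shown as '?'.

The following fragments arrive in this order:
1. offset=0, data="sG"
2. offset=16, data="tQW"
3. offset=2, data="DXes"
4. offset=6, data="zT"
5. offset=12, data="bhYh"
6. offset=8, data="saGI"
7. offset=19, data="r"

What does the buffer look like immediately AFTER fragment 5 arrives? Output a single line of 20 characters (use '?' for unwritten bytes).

Answer: sGDXeszT????bhYhtQW?

Derivation:
Fragment 1: offset=0 data="sG" -> buffer=sG??????????????????
Fragment 2: offset=16 data="tQW" -> buffer=sG??????????????tQW?
Fragment 3: offset=2 data="DXes" -> buffer=sGDXes??????????tQW?
Fragment 4: offset=6 data="zT" -> buffer=sGDXeszT????????tQW?
Fragment 5: offset=12 data="bhYh" -> buffer=sGDXeszT????bhYhtQW?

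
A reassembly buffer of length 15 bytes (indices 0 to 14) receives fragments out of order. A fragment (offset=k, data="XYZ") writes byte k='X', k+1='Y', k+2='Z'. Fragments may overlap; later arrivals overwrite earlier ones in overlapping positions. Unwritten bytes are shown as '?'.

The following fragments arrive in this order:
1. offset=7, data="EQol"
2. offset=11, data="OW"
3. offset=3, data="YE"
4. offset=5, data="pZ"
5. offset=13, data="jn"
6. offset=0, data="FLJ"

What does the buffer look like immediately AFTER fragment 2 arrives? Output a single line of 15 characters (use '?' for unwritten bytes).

Fragment 1: offset=7 data="EQol" -> buffer=???????EQol????
Fragment 2: offset=11 data="OW" -> buffer=???????EQolOW??

Answer: ???????EQolOW??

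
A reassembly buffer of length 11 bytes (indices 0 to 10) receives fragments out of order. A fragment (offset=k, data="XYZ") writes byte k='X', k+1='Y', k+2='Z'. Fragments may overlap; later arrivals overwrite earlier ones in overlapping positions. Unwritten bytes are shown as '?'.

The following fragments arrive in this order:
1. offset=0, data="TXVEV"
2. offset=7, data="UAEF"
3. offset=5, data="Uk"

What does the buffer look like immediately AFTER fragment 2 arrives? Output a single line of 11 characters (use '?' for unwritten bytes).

Fragment 1: offset=0 data="TXVEV" -> buffer=TXVEV??????
Fragment 2: offset=7 data="UAEF" -> buffer=TXVEV??UAEF

Answer: TXVEV??UAEF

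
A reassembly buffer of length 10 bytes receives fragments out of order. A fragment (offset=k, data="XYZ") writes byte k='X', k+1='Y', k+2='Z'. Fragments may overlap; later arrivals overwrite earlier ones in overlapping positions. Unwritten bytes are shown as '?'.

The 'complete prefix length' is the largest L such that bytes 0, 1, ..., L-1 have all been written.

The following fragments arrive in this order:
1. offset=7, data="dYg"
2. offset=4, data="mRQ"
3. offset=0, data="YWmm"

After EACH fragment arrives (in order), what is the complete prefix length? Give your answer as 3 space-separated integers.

Answer: 0 0 10

Derivation:
Fragment 1: offset=7 data="dYg" -> buffer=???????dYg -> prefix_len=0
Fragment 2: offset=4 data="mRQ" -> buffer=????mRQdYg -> prefix_len=0
Fragment 3: offset=0 data="YWmm" -> buffer=YWmmmRQdYg -> prefix_len=10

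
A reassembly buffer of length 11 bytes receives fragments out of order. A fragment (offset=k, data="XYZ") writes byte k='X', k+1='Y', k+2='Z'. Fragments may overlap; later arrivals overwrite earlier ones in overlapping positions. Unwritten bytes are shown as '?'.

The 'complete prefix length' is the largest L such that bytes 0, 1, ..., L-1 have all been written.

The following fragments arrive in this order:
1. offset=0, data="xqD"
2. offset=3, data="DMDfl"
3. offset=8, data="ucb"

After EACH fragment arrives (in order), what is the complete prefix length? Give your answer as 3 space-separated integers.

Fragment 1: offset=0 data="xqD" -> buffer=xqD???????? -> prefix_len=3
Fragment 2: offset=3 data="DMDfl" -> buffer=xqDDMDfl??? -> prefix_len=8
Fragment 3: offset=8 data="ucb" -> buffer=xqDDMDflucb -> prefix_len=11

Answer: 3 8 11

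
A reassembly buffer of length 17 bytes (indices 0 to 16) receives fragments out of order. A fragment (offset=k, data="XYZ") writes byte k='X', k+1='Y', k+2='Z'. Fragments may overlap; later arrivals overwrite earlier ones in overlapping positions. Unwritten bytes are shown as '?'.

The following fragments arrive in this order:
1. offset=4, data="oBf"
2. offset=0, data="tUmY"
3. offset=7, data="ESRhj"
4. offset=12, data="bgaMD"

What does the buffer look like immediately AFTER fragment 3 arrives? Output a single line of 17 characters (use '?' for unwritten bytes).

Fragment 1: offset=4 data="oBf" -> buffer=????oBf??????????
Fragment 2: offset=0 data="tUmY" -> buffer=tUmYoBf??????????
Fragment 3: offset=7 data="ESRhj" -> buffer=tUmYoBfESRhj?????

Answer: tUmYoBfESRhj?????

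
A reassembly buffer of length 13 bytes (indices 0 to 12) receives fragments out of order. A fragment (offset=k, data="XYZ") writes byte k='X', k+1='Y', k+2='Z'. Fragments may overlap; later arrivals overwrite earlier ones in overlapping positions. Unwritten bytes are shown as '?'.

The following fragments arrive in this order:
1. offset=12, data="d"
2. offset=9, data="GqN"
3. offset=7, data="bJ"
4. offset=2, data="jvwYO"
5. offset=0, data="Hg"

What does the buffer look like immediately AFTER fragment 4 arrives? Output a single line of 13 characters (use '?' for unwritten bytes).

Fragment 1: offset=12 data="d" -> buffer=????????????d
Fragment 2: offset=9 data="GqN" -> buffer=?????????GqNd
Fragment 3: offset=7 data="bJ" -> buffer=???????bJGqNd
Fragment 4: offset=2 data="jvwYO" -> buffer=??jvwYObJGqNd

Answer: ??jvwYObJGqNd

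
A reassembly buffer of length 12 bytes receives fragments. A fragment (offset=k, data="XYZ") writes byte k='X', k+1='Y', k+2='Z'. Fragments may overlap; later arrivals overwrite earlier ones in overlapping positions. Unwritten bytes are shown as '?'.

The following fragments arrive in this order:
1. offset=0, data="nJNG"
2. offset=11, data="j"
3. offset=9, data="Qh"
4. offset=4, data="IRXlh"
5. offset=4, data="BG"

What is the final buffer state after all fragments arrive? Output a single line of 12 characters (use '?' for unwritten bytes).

Fragment 1: offset=0 data="nJNG" -> buffer=nJNG????????
Fragment 2: offset=11 data="j" -> buffer=nJNG???????j
Fragment 3: offset=9 data="Qh" -> buffer=nJNG?????Qhj
Fragment 4: offset=4 data="IRXlh" -> buffer=nJNGIRXlhQhj
Fragment 5: offset=4 data="BG" -> buffer=nJNGBGXlhQhj

Answer: nJNGBGXlhQhj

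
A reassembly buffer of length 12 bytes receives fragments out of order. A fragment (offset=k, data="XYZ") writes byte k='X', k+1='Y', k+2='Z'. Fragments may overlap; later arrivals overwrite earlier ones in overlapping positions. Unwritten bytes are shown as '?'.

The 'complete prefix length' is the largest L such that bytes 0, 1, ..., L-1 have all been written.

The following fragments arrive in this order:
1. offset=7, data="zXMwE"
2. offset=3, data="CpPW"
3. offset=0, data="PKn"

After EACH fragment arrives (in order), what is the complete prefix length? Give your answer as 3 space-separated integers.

Answer: 0 0 12

Derivation:
Fragment 1: offset=7 data="zXMwE" -> buffer=???????zXMwE -> prefix_len=0
Fragment 2: offset=3 data="CpPW" -> buffer=???CpPWzXMwE -> prefix_len=0
Fragment 3: offset=0 data="PKn" -> buffer=PKnCpPWzXMwE -> prefix_len=12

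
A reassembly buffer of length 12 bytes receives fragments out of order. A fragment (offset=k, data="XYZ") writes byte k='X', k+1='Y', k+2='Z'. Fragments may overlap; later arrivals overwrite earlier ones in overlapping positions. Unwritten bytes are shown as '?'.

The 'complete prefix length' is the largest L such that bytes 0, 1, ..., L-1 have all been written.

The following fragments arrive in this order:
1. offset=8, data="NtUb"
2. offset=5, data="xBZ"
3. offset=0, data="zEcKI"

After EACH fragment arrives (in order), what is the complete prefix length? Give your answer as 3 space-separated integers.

Answer: 0 0 12

Derivation:
Fragment 1: offset=8 data="NtUb" -> buffer=????????NtUb -> prefix_len=0
Fragment 2: offset=5 data="xBZ" -> buffer=?????xBZNtUb -> prefix_len=0
Fragment 3: offset=0 data="zEcKI" -> buffer=zEcKIxBZNtUb -> prefix_len=12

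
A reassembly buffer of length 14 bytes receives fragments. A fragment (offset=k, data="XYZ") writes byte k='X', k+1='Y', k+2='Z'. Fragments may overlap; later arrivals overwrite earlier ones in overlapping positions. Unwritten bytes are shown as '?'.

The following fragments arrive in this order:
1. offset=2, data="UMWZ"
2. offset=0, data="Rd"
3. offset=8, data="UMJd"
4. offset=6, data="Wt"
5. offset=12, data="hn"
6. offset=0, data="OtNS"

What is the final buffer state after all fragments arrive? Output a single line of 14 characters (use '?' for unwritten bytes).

Answer: OtNSWZWtUMJdhn

Derivation:
Fragment 1: offset=2 data="UMWZ" -> buffer=??UMWZ????????
Fragment 2: offset=0 data="Rd" -> buffer=RdUMWZ????????
Fragment 3: offset=8 data="UMJd" -> buffer=RdUMWZ??UMJd??
Fragment 4: offset=6 data="Wt" -> buffer=RdUMWZWtUMJd??
Fragment 5: offset=12 data="hn" -> buffer=RdUMWZWtUMJdhn
Fragment 6: offset=0 data="OtNS" -> buffer=OtNSWZWtUMJdhn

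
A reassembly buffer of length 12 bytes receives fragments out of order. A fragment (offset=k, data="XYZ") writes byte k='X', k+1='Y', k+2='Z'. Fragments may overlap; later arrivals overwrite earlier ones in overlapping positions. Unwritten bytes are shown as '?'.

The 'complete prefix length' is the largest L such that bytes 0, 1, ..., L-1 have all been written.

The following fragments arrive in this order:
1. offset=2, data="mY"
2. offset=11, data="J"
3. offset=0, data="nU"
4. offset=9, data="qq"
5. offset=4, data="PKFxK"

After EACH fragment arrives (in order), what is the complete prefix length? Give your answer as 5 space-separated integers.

Answer: 0 0 4 4 12

Derivation:
Fragment 1: offset=2 data="mY" -> buffer=??mY???????? -> prefix_len=0
Fragment 2: offset=11 data="J" -> buffer=??mY???????J -> prefix_len=0
Fragment 3: offset=0 data="nU" -> buffer=nUmY???????J -> prefix_len=4
Fragment 4: offset=9 data="qq" -> buffer=nUmY?????qqJ -> prefix_len=4
Fragment 5: offset=4 data="PKFxK" -> buffer=nUmYPKFxKqqJ -> prefix_len=12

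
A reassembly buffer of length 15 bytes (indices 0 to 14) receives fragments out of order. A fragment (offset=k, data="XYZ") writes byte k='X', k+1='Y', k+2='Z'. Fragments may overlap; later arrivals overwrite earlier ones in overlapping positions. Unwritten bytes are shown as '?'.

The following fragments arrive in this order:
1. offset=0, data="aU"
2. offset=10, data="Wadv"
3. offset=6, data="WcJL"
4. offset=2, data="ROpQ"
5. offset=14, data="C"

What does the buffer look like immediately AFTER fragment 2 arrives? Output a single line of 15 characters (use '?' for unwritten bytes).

Fragment 1: offset=0 data="aU" -> buffer=aU?????????????
Fragment 2: offset=10 data="Wadv" -> buffer=aU????????Wadv?

Answer: aU????????Wadv?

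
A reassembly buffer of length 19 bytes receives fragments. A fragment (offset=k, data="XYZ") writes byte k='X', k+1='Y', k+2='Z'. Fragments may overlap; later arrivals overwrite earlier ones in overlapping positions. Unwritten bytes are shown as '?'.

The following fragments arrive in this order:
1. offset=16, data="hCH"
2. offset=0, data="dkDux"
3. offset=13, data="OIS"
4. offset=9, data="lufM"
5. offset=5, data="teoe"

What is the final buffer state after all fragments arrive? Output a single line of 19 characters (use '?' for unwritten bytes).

Answer: dkDuxteoelufMOIShCH

Derivation:
Fragment 1: offset=16 data="hCH" -> buffer=????????????????hCH
Fragment 2: offset=0 data="dkDux" -> buffer=dkDux???????????hCH
Fragment 3: offset=13 data="OIS" -> buffer=dkDux????????OIShCH
Fragment 4: offset=9 data="lufM" -> buffer=dkDux????lufMOIShCH
Fragment 5: offset=5 data="teoe" -> buffer=dkDuxteoelufMOIShCH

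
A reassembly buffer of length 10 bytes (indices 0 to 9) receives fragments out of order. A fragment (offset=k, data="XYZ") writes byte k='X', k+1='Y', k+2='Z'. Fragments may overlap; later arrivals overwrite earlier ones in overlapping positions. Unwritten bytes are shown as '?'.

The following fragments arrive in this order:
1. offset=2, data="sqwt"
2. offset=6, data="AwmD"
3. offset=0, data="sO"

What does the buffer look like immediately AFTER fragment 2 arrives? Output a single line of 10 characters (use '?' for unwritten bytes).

Fragment 1: offset=2 data="sqwt" -> buffer=??sqwt????
Fragment 2: offset=6 data="AwmD" -> buffer=??sqwtAwmD

Answer: ??sqwtAwmD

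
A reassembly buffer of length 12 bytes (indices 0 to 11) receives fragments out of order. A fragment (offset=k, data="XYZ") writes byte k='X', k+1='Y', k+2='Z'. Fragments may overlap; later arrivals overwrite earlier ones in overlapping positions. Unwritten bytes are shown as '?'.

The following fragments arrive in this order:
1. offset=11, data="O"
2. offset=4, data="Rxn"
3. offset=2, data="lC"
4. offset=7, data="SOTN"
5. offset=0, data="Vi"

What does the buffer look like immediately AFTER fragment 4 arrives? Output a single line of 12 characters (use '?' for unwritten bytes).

Fragment 1: offset=11 data="O" -> buffer=???????????O
Fragment 2: offset=4 data="Rxn" -> buffer=????Rxn????O
Fragment 3: offset=2 data="lC" -> buffer=??lCRxn????O
Fragment 4: offset=7 data="SOTN" -> buffer=??lCRxnSOTNO

Answer: ??lCRxnSOTNO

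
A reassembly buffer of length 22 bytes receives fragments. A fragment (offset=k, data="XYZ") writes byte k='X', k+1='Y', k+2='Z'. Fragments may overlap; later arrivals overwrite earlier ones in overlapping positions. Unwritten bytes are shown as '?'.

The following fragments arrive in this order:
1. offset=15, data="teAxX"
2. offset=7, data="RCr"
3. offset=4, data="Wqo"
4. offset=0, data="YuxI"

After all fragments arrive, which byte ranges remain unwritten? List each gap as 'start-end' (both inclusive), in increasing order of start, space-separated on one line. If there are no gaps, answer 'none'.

Fragment 1: offset=15 len=5
Fragment 2: offset=7 len=3
Fragment 3: offset=4 len=3
Fragment 4: offset=0 len=4
Gaps: 10-14 20-21

Answer: 10-14 20-21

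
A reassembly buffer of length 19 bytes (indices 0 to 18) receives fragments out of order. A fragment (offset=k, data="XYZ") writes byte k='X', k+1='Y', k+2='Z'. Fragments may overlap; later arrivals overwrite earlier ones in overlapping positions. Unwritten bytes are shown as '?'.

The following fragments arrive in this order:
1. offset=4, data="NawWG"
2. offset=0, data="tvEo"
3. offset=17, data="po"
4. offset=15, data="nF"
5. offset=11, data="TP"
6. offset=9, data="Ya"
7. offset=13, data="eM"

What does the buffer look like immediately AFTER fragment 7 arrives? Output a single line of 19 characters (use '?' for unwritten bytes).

Answer: tvEoNawWGYaTPeMnFpo

Derivation:
Fragment 1: offset=4 data="NawWG" -> buffer=????NawWG??????????
Fragment 2: offset=0 data="tvEo" -> buffer=tvEoNawWG??????????
Fragment 3: offset=17 data="po" -> buffer=tvEoNawWG????????po
Fragment 4: offset=15 data="nF" -> buffer=tvEoNawWG??????nFpo
Fragment 5: offset=11 data="TP" -> buffer=tvEoNawWG??TP??nFpo
Fragment 6: offset=9 data="Ya" -> buffer=tvEoNawWGYaTP??nFpo
Fragment 7: offset=13 data="eM" -> buffer=tvEoNawWGYaTPeMnFpo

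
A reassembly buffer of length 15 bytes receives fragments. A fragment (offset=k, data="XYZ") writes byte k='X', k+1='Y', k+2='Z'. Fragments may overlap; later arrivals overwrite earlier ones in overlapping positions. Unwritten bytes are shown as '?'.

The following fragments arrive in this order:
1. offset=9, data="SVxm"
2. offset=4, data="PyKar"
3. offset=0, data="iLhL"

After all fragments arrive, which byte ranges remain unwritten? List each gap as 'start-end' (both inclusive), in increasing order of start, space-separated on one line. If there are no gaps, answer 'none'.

Fragment 1: offset=9 len=4
Fragment 2: offset=4 len=5
Fragment 3: offset=0 len=4
Gaps: 13-14

Answer: 13-14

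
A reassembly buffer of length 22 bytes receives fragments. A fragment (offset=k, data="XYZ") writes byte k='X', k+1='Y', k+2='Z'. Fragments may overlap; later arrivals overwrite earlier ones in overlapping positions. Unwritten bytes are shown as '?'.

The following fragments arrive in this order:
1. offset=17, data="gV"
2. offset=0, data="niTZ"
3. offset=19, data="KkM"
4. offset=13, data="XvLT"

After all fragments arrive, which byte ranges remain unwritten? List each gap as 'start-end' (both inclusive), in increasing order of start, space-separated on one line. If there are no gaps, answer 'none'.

Fragment 1: offset=17 len=2
Fragment 2: offset=0 len=4
Fragment 3: offset=19 len=3
Fragment 4: offset=13 len=4
Gaps: 4-12

Answer: 4-12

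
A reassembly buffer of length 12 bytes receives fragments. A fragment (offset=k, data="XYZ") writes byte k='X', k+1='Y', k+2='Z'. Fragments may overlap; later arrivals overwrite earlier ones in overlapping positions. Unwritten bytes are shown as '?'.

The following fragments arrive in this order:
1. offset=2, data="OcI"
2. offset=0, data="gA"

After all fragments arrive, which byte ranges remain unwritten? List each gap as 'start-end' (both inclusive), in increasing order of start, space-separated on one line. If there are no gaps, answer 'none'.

Fragment 1: offset=2 len=3
Fragment 2: offset=0 len=2
Gaps: 5-11

Answer: 5-11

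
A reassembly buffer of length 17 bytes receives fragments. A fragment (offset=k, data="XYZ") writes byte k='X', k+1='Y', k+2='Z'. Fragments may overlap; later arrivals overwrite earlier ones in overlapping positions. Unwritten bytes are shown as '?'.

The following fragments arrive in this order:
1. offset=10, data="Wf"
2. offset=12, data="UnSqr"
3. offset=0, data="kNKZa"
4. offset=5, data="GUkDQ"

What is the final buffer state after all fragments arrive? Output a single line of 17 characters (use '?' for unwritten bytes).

Fragment 1: offset=10 data="Wf" -> buffer=??????????Wf?????
Fragment 2: offset=12 data="UnSqr" -> buffer=??????????WfUnSqr
Fragment 3: offset=0 data="kNKZa" -> buffer=kNKZa?????WfUnSqr
Fragment 4: offset=5 data="GUkDQ" -> buffer=kNKZaGUkDQWfUnSqr

Answer: kNKZaGUkDQWfUnSqr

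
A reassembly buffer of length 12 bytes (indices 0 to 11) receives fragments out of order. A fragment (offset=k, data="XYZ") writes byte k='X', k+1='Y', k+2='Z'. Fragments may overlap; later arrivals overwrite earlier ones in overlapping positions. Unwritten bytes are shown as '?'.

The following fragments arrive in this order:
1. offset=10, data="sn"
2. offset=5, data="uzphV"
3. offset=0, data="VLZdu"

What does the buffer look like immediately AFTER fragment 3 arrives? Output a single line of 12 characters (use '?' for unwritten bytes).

Answer: VLZduuzphVsn

Derivation:
Fragment 1: offset=10 data="sn" -> buffer=??????????sn
Fragment 2: offset=5 data="uzphV" -> buffer=?????uzphVsn
Fragment 3: offset=0 data="VLZdu" -> buffer=VLZduuzphVsn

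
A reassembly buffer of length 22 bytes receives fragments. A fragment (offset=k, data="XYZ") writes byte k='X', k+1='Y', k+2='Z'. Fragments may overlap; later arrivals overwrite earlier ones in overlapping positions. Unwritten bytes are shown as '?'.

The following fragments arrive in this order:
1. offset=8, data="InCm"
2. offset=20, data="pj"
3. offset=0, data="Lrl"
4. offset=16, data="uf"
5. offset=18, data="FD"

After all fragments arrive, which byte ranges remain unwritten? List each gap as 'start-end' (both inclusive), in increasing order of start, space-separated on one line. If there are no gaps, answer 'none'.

Answer: 3-7 12-15

Derivation:
Fragment 1: offset=8 len=4
Fragment 2: offset=20 len=2
Fragment 3: offset=0 len=3
Fragment 4: offset=16 len=2
Fragment 5: offset=18 len=2
Gaps: 3-7 12-15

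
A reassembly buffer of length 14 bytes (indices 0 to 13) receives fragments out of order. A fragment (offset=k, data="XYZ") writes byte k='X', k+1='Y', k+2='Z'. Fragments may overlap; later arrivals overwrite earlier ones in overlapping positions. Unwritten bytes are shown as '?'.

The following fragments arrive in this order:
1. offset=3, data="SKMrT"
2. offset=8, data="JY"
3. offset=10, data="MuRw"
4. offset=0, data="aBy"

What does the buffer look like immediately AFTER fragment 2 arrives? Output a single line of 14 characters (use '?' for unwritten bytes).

Fragment 1: offset=3 data="SKMrT" -> buffer=???SKMrT??????
Fragment 2: offset=8 data="JY" -> buffer=???SKMrTJY????

Answer: ???SKMrTJY????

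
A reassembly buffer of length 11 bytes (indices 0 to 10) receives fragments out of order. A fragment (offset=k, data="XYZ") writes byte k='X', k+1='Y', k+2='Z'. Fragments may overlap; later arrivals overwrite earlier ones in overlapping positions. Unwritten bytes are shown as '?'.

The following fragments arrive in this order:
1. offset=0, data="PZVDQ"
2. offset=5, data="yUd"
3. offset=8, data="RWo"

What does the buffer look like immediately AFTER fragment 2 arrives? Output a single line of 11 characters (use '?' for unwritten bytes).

Fragment 1: offset=0 data="PZVDQ" -> buffer=PZVDQ??????
Fragment 2: offset=5 data="yUd" -> buffer=PZVDQyUd???

Answer: PZVDQyUd???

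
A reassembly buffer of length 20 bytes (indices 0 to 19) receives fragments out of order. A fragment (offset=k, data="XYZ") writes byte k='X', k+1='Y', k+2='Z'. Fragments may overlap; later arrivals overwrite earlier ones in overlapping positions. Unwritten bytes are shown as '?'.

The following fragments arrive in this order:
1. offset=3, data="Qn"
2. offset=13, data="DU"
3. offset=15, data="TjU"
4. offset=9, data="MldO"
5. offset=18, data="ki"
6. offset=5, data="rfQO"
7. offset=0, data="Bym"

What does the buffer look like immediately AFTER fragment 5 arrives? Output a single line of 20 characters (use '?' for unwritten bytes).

Fragment 1: offset=3 data="Qn" -> buffer=???Qn???????????????
Fragment 2: offset=13 data="DU" -> buffer=???Qn????????DU?????
Fragment 3: offset=15 data="TjU" -> buffer=???Qn????????DUTjU??
Fragment 4: offset=9 data="MldO" -> buffer=???Qn????MldODUTjU??
Fragment 5: offset=18 data="ki" -> buffer=???Qn????MldODUTjUki

Answer: ???Qn????MldODUTjUki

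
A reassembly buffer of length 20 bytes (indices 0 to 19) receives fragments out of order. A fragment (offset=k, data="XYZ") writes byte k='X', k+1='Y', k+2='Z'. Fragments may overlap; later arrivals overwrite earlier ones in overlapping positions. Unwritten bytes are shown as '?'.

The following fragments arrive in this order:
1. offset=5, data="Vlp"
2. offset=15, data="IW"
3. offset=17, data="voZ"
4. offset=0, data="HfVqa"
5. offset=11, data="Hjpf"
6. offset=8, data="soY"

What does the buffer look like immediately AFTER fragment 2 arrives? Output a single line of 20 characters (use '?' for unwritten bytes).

Answer: ?????Vlp???????IW???

Derivation:
Fragment 1: offset=5 data="Vlp" -> buffer=?????Vlp????????????
Fragment 2: offset=15 data="IW" -> buffer=?????Vlp???????IW???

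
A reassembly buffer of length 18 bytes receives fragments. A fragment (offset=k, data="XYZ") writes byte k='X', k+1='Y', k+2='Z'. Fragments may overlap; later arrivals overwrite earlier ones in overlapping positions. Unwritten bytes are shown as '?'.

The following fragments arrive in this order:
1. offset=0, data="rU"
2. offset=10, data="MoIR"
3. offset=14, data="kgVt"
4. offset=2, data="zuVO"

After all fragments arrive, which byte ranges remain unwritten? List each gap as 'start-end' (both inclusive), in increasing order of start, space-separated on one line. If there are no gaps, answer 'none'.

Fragment 1: offset=0 len=2
Fragment 2: offset=10 len=4
Fragment 3: offset=14 len=4
Fragment 4: offset=2 len=4
Gaps: 6-9

Answer: 6-9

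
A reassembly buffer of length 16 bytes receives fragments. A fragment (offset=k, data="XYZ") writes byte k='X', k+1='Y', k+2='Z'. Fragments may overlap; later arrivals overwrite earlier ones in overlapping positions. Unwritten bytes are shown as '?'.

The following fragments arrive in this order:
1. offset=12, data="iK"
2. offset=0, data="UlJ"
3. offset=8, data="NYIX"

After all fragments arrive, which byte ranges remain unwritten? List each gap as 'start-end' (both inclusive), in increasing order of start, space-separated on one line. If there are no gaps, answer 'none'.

Fragment 1: offset=12 len=2
Fragment 2: offset=0 len=3
Fragment 3: offset=8 len=4
Gaps: 3-7 14-15

Answer: 3-7 14-15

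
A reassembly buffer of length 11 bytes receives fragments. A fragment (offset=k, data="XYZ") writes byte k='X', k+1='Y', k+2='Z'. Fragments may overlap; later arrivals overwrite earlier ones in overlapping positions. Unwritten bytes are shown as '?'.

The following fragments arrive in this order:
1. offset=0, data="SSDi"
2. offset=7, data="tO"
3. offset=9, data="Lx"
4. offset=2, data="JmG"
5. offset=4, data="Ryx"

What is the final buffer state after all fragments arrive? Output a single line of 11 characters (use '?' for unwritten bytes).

Fragment 1: offset=0 data="SSDi" -> buffer=SSDi???????
Fragment 2: offset=7 data="tO" -> buffer=SSDi???tO??
Fragment 3: offset=9 data="Lx" -> buffer=SSDi???tOLx
Fragment 4: offset=2 data="JmG" -> buffer=SSJmG??tOLx
Fragment 5: offset=4 data="Ryx" -> buffer=SSJmRyxtOLx

Answer: SSJmRyxtOLx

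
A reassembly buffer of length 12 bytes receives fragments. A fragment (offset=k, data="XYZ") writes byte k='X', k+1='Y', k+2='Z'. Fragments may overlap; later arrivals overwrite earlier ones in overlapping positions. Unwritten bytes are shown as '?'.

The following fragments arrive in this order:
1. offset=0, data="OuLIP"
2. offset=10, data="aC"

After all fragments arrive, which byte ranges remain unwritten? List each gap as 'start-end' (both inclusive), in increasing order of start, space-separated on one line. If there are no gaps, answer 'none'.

Fragment 1: offset=0 len=5
Fragment 2: offset=10 len=2
Gaps: 5-9

Answer: 5-9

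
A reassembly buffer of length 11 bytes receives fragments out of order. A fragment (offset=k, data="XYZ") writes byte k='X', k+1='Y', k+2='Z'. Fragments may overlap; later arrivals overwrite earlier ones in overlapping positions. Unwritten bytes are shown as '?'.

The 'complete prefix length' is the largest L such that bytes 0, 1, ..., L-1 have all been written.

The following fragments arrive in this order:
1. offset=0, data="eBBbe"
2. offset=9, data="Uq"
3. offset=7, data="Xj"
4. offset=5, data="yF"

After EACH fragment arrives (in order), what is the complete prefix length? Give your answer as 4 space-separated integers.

Answer: 5 5 5 11

Derivation:
Fragment 1: offset=0 data="eBBbe" -> buffer=eBBbe?????? -> prefix_len=5
Fragment 2: offset=9 data="Uq" -> buffer=eBBbe????Uq -> prefix_len=5
Fragment 3: offset=7 data="Xj" -> buffer=eBBbe??XjUq -> prefix_len=5
Fragment 4: offset=5 data="yF" -> buffer=eBBbeyFXjUq -> prefix_len=11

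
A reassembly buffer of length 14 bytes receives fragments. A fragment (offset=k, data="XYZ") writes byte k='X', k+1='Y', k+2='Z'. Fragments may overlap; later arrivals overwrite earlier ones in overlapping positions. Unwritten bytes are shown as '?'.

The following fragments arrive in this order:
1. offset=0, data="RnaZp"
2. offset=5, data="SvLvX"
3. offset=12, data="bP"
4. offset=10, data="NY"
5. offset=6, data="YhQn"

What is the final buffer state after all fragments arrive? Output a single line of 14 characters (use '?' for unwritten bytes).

Fragment 1: offset=0 data="RnaZp" -> buffer=RnaZp?????????
Fragment 2: offset=5 data="SvLvX" -> buffer=RnaZpSvLvX????
Fragment 3: offset=12 data="bP" -> buffer=RnaZpSvLvX??bP
Fragment 4: offset=10 data="NY" -> buffer=RnaZpSvLvXNYbP
Fragment 5: offset=6 data="YhQn" -> buffer=RnaZpSYhQnNYbP

Answer: RnaZpSYhQnNYbP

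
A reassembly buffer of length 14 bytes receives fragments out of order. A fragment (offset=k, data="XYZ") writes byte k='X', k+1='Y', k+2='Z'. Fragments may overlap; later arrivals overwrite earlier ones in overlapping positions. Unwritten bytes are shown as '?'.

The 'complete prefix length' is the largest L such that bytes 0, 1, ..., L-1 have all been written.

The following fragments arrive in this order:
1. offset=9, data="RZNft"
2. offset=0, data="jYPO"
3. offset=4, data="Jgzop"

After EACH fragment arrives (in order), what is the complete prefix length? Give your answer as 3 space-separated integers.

Fragment 1: offset=9 data="RZNft" -> buffer=?????????RZNft -> prefix_len=0
Fragment 2: offset=0 data="jYPO" -> buffer=jYPO?????RZNft -> prefix_len=4
Fragment 3: offset=4 data="Jgzop" -> buffer=jYPOJgzopRZNft -> prefix_len=14

Answer: 0 4 14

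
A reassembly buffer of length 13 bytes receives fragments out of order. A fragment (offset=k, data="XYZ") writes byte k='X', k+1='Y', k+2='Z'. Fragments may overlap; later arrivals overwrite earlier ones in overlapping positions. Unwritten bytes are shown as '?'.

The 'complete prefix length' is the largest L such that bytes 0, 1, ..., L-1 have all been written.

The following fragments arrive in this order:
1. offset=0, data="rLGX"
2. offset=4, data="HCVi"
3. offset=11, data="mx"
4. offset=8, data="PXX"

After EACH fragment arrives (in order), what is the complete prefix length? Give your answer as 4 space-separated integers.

Fragment 1: offset=0 data="rLGX" -> buffer=rLGX????????? -> prefix_len=4
Fragment 2: offset=4 data="HCVi" -> buffer=rLGXHCVi????? -> prefix_len=8
Fragment 3: offset=11 data="mx" -> buffer=rLGXHCVi???mx -> prefix_len=8
Fragment 4: offset=8 data="PXX" -> buffer=rLGXHCViPXXmx -> prefix_len=13

Answer: 4 8 8 13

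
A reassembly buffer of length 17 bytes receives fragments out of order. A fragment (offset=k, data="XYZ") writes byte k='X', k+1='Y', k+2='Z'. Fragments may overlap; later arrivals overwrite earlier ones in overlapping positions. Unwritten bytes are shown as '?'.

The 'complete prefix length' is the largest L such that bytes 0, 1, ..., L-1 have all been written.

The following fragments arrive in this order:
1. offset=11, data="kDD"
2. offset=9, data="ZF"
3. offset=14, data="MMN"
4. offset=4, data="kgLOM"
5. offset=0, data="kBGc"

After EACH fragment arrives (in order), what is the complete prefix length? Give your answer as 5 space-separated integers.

Fragment 1: offset=11 data="kDD" -> buffer=???????????kDD??? -> prefix_len=0
Fragment 2: offset=9 data="ZF" -> buffer=?????????ZFkDD??? -> prefix_len=0
Fragment 3: offset=14 data="MMN" -> buffer=?????????ZFkDDMMN -> prefix_len=0
Fragment 4: offset=4 data="kgLOM" -> buffer=????kgLOMZFkDDMMN -> prefix_len=0
Fragment 5: offset=0 data="kBGc" -> buffer=kBGckgLOMZFkDDMMN -> prefix_len=17

Answer: 0 0 0 0 17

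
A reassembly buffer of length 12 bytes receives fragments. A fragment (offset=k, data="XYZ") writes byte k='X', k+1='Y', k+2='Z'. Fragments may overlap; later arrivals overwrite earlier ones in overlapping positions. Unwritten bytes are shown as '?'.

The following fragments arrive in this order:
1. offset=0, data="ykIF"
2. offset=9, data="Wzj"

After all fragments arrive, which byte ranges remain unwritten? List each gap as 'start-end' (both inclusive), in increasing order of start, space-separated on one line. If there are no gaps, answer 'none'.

Answer: 4-8

Derivation:
Fragment 1: offset=0 len=4
Fragment 2: offset=9 len=3
Gaps: 4-8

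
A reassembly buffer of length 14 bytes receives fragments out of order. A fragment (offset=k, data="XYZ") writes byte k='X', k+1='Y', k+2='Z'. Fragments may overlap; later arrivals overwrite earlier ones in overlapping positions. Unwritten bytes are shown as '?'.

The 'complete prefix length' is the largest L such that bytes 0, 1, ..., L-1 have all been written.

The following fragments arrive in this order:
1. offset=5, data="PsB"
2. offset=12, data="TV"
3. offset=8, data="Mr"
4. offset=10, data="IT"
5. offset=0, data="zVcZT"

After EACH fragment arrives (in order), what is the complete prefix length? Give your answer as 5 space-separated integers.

Answer: 0 0 0 0 14

Derivation:
Fragment 1: offset=5 data="PsB" -> buffer=?????PsB?????? -> prefix_len=0
Fragment 2: offset=12 data="TV" -> buffer=?????PsB????TV -> prefix_len=0
Fragment 3: offset=8 data="Mr" -> buffer=?????PsBMr??TV -> prefix_len=0
Fragment 4: offset=10 data="IT" -> buffer=?????PsBMrITTV -> prefix_len=0
Fragment 5: offset=0 data="zVcZT" -> buffer=zVcZTPsBMrITTV -> prefix_len=14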